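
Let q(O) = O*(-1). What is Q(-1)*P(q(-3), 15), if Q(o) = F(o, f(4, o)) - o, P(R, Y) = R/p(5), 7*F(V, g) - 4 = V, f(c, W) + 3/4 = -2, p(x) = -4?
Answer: -15/14 ≈ -1.0714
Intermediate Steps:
f(c, W) = -11/4 (f(c, W) = -¾ - 2 = -11/4)
F(V, g) = 4/7 + V/7
q(O) = -O
P(R, Y) = -R/4 (P(R, Y) = R/(-4) = R*(-¼) = -R/4)
Q(o) = 4/7 - 6*o/7 (Q(o) = (4/7 + o/7) - o = 4/7 - 6*o/7)
Q(-1)*P(q(-3), 15) = (4/7 - 6/7*(-1))*(-(-1)*(-3)/4) = (4/7 + 6/7)*(-¼*3) = (10/7)*(-¾) = -15/14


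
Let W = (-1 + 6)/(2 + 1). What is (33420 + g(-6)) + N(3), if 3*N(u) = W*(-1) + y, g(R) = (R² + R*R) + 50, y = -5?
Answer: 301858/9 ≈ 33540.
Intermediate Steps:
g(R) = 50 + 2*R² (g(R) = (R² + R²) + 50 = 2*R² + 50 = 50 + 2*R²)
W = 5/3 ≈ 1.6667
N(u) = -20/9 (N(u) = ((5/3)*(-1) - 5)/3 = (-5/3 - 5)/3 = (⅓)*(-20/3) = -20/9)
(33420 + g(-6)) + N(3) = (33420 + (50 + 2*(-6)²)) - 20/9 = (33420 + (50 + 2*36)) - 20/9 = (33420 + (50 + 72)) - 20/9 = (33420 + 122) - 20/9 = 33542 - 20/9 = 301858/9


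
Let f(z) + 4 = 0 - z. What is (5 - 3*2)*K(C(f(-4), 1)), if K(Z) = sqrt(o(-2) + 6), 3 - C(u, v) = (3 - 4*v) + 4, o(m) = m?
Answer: -2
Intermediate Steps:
f(z) = -4 - z (f(z) = -4 + (0 - z) = -4 - z)
C(u, v) = -4 + 4*v (C(u, v) = 3 - ((3 - 4*v) + 4) = 3 - (7 - 4*v) = 3 + (-7 + 4*v) = -4 + 4*v)
K(Z) = 2 (K(Z) = sqrt(-2 + 6) = sqrt(4) = 2)
(5 - 3*2)*K(C(f(-4), 1)) = (5 - 3*2)*2 = (5 - 6)*2 = -1*2 = -2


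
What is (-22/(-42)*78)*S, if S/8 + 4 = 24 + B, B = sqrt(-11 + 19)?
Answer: 45760/7 + 4576*sqrt(2)/7 ≈ 7461.6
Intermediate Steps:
B = 2*sqrt(2) (B = sqrt(8) = 2*sqrt(2) ≈ 2.8284)
S = 160 + 16*sqrt(2) (S = -32 + 8*(24 + 2*sqrt(2)) = -32 + (192 + 16*sqrt(2)) = 160 + 16*sqrt(2) ≈ 182.63)
(-22/(-42)*78)*S = (-22/(-42)*78)*(160 + 16*sqrt(2)) = (-22*(-1/42)*78)*(160 + 16*sqrt(2)) = ((11/21)*78)*(160 + 16*sqrt(2)) = 286*(160 + 16*sqrt(2))/7 = 45760/7 + 4576*sqrt(2)/7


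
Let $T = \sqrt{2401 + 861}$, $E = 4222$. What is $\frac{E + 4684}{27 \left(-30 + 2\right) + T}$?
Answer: $- \frac{480924}{40591} - \frac{4453 \sqrt{3262}}{284137} \approx -12.743$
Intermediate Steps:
$T = \sqrt{3262} \approx 57.114$
$\frac{E + 4684}{27 \left(-30 + 2\right) + T} = \frac{4222 + 4684}{27 \left(-30 + 2\right) + \sqrt{3262}} = \frac{8906}{27 \left(-28\right) + \sqrt{3262}} = \frac{8906}{-756 + \sqrt{3262}}$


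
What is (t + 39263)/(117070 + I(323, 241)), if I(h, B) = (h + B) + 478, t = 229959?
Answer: 134611/59056 ≈ 2.2794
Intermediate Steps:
I(h, B) = 478 + B + h (I(h, B) = (B + h) + 478 = 478 + B + h)
(t + 39263)/(117070 + I(323, 241)) = (229959 + 39263)/(117070 + (478 + 241 + 323)) = 269222/(117070 + 1042) = 269222/118112 = 269222*(1/118112) = 134611/59056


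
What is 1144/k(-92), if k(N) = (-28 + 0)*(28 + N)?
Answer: 143/224 ≈ 0.63839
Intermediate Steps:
k(N) = -784 - 28*N (k(N) = -28*(28 + N) = -784 - 28*N)
1144/k(-92) = 1144/(-784 - 28*(-92)) = 1144/(-784 + 2576) = 1144/1792 = 1144*(1/1792) = 143/224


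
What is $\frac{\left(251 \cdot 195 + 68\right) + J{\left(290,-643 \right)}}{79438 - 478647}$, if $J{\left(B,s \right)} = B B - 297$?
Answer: $- \frac{132816}{399209} \approx -0.3327$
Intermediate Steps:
$J{\left(B,s \right)} = -297 + B^{2}$ ($J{\left(B,s \right)} = B^{2} - 297 = -297 + B^{2}$)
$\frac{\left(251 \cdot 195 + 68\right) + J{\left(290,-643 \right)}}{79438 - 478647} = \frac{\left(251 \cdot 195 + 68\right) - \left(297 - 290^{2}\right)}{79438 - 478647} = \frac{\left(48945 + 68\right) + \left(-297 + 84100\right)}{-399209} = \left(49013 + 83803\right) \left(- \frac{1}{399209}\right) = 132816 \left(- \frac{1}{399209}\right) = - \frac{132816}{399209}$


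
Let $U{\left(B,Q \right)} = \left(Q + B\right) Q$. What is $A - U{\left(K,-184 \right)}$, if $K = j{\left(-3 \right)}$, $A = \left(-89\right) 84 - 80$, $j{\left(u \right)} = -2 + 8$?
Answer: $-40308$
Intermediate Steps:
$j{\left(u \right)} = 6$
$A = -7556$ ($A = -7476 - 80 = -7556$)
$K = 6$
$U{\left(B,Q \right)} = Q \left(B + Q\right)$ ($U{\left(B,Q \right)} = \left(B + Q\right) Q = Q \left(B + Q\right)$)
$A - U{\left(K,-184 \right)} = -7556 - - 184 \left(6 - 184\right) = -7556 - \left(-184\right) \left(-178\right) = -7556 - 32752 = -40308$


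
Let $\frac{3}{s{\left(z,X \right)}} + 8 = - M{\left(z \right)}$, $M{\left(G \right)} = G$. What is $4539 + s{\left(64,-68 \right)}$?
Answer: $\frac{108935}{24} \approx 4539.0$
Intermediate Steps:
$s{\left(z,X \right)} = \frac{3}{-8 - z}$
$4539 + s{\left(64,-68 \right)} = 4539 - \frac{3}{8 + 64} = 4539 - \frac{3}{72} = 4539 - \frac{1}{24} = \frac{108935}{24}$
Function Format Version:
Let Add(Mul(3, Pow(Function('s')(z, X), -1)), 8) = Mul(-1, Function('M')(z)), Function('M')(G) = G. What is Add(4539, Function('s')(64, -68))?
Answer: Rational(108935, 24) ≈ 4539.0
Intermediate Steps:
Function('s')(z, X) = Mul(3, Pow(Add(-8, Mul(-1, z)), -1))
Add(4539, Function('s')(64, -68)) = Add(4539, Mul(-3, Pow(Add(8, 64), -1))) = Add(4539, Mul(-3, Pow(72, -1))) = Add(4539, Mul(-3, Rational(1, 72))) = Add(4539, Rational(-1, 24)) = Rational(108935, 24)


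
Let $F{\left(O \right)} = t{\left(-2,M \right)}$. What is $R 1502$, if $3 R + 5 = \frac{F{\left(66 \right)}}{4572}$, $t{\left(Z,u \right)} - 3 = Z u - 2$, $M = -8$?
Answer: $- \frac{17155093}{6858} \approx -2501.5$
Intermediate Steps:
$t{\left(Z,u \right)} = 1 + Z u$ ($t{\left(Z,u \right)} = 3 + \left(Z u - 2\right) = 3 + \left(-2 + Z u\right) = 1 + Z u$)
$F{\left(O \right)} = 17$ ($F{\left(O \right)} = 1 - -16 = 1 + 16 = 17$)
$R = - \frac{22843}{13716}$ ($R = - \frac{5}{3} + \frac{17 \cdot \frac{1}{4572}}{3} = - \frac{5}{3} + \frac{1}{3} \cdot \frac{17}{4572} = - \frac{5}{3} + \frac{17}{13716} = - \frac{22843}{13716} \approx -1.6654$)
$R 1502 = \left(- \frac{22843}{13716}\right) 1502 = - \frac{17155093}{6858}$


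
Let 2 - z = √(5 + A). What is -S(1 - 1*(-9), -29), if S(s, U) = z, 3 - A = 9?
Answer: -2 + I ≈ -2.0 + 1.0*I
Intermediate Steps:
A = -6 (A = 3 - 1*9 = 3 - 9 = -6)
z = 2 - I (z = 2 - √(5 - 6) = 2 - √(-1) = 2 - I ≈ 2.0 - 1.0*I)
S(s, U) = 2 - I
-S(1 - 1*(-9), -29) = -(2 - I) = -2 + I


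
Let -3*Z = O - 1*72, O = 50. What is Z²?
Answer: 484/9 ≈ 53.778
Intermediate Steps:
Z = 22/3 (Z = -(50 - 1*72)/3 = -(50 - 72)/3 = -⅓*(-22) = 22/3 ≈ 7.3333)
Z² = (22/3)² = 484/9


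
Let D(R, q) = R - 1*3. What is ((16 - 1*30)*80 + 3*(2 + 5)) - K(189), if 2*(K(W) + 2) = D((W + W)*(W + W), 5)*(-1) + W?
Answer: 70249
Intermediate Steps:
D(R, q) = -3 + R (D(R, q) = R - 3 = -3 + R)
K(W) = -½ + W/2 - 2*W² (K(W) = -2 + ((-3 + (W + W)*(W + W))*(-1) + W)/2 = -2 + ((-3 + (2*W)*(2*W))*(-1) + W)/2 = -2 + ((-3 + 4*W²)*(-1) + W)/2 = -2 + ((3 - 4*W²) + W)/2 = -2 + (3 + W - 4*W²)/2 = -2 + (3/2 + W/2 - 2*W²) = -½ + W/2 - 2*W²)
((16 - 1*30)*80 + 3*(2 + 5)) - K(189) = ((16 - 1*30)*80 + 3*(2 + 5)) - (-½ + (½)*189 - 2*189²) = ((16 - 30)*80 + 3*7) - (-½ + 189/2 - 2*35721) = (-14*80 + 21) - (-½ + 189/2 - 71442) = (-1120 + 21) - 1*(-71348) = -1099 + 71348 = 70249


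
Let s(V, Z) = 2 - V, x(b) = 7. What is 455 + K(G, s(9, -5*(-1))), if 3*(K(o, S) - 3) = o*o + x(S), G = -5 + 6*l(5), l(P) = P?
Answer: 2006/3 ≈ 668.67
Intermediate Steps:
G = 25 (G = -5 + 6*5 = -5 + 30 = 25)
K(o, S) = 16/3 + o²/3 (K(o, S) = 3 + (o*o + 7)/3 = 3 + (o² + 7)/3 = 3 + (7 + o²)/3 = 3 + (7/3 + o²/3) = 16/3 + o²/3)
455 + K(G, s(9, -5*(-1))) = 455 + (16/3 + (⅓)*25²) = 455 + (16/3 + (⅓)*625) = 455 + (16/3 + 625/3) = 455 + 641/3 = 2006/3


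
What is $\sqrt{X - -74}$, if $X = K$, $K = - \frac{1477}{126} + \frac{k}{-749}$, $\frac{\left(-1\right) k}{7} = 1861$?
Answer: $\frac{\sqrt{32837230}}{642} \approx 8.9258$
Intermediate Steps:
$k = -13027$ ($k = \left(-7\right) 1861 = -13027$)
$K = \frac{10921}{1926}$ ($K = - \frac{1477}{126} - \frac{13027}{-749} = \left(-1477\right) \frac{1}{126} - - \frac{1861}{107} = - \frac{211}{18} + \frac{1861}{107} = \frac{10921}{1926} \approx 5.6703$)
$X = \frac{10921}{1926} \approx 5.6703$
$\sqrt{X - -74} = \sqrt{\frac{10921}{1926} - -74} = \sqrt{\frac{10921}{1926} + 74} = \sqrt{\frac{153445}{1926}} = \frac{\sqrt{32837230}}{642}$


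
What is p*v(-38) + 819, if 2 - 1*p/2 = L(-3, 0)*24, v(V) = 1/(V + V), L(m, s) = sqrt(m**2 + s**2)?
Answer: 15596/19 ≈ 820.84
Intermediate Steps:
v(V) = 1/(2*V)
p = -140 (p = 4 - 2*sqrt((-3)**2 + 0**2)*24 = 4 - 2*sqrt(9 + 0)*24 = 4 - 2*sqrt(9)*24 = 4 - 6*24 = 4 - 2*72 = 4 - 144 = -140)
p*v(-38) + 819 = -70/(-38) + 819 = -70*(-1)/38 + 819 = -140*(-1/76) + 819 = 35/19 + 819 = 15596/19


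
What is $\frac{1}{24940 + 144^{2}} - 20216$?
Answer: $- \frac{923386015}{45676} \approx -20216.0$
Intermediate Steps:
$\frac{1}{24940 + 144^{2}} - 20216 = \frac{1}{24940 + 20736} - 20216 = \frac{1}{45676} - 20216 = - \frac{923386015}{45676}$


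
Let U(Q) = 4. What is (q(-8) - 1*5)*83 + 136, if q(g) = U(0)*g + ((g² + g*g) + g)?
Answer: 7025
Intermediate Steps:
q(g) = 2*g² + 5*g (q(g) = 4*g + ((g² + g*g) + g) = 4*g + ((g² + g²) + g) = 4*g + (2*g² + g) = 4*g + (g + 2*g²) = 2*g² + 5*g)
(q(-8) - 1*5)*83 + 136 = (-8*(5 + 2*(-8)) - 1*5)*83 + 136 = (-8*(5 - 16) - 5)*83 + 136 = (-8*(-11) - 5)*83 + 136 = (88 - 5)*83 + 136 = 83*83 + 136 = 6889 + 136 = 7025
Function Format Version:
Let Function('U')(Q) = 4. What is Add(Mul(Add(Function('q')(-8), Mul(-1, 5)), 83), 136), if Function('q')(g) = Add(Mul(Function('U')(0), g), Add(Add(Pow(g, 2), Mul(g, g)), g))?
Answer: 7025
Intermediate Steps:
Function('q')(g) = Add(Mul(2, Pow(g, 2)), Mul(5, g)) (Function('q')(g) = Add(Mul(4, g), Add(Add(Pow(g, 2), Mul(g, g)), g)) = Add(Mul(4, g), Add(Add(Pow(g, 2), Pow(g, 2)), g)) = Add(Mul(4, g), Add(Mul(2, Pow(g, 2)), g)) = Add(Mul(4, g), Add(g, Mul(2, Pow(g, 2)))) = Add(Mul(2, Pow(g, 2)), Mul(5, g)))
Add(Mul(Add(Function('q')(-8), Mul(-1, 5)), 83), 136) = Add(Mul(Add(Mul(-8, Add(5, Mul(2, -8))), Mul(-1, 5)), 83), 136) = Add(Mul(Add(Mul(-8, Add(5, -16)), -5), 83), 136) = Add(Mul(Add(Mul(-8, -11), -5), 83), 136) = Add(Mul(Add(88, -5), 83), 136) = Add(Mul(83, 83), 136) = Add(6889, 136) = 7025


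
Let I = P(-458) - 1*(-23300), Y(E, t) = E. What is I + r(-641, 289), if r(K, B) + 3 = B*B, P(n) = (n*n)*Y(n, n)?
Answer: -95965094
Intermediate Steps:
P(n) = n³ (P(n) = (n*n)*n = n²*n = n³)
r(K, B) = -3 + B² (r(K, B) = -3 + B*B = -3 + B²)
I = -96048612 (I = (-458)³ - 1*(-23300) = -96071912 + 23300 = -96048612)
I + r(-641, 289) = -96048612 + (-3 + 289²) = -96048612 + (-3 + 83521) = -96048612 + 83518 = -95965094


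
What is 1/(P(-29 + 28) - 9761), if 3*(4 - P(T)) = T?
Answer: -3/29270 ≈ -0.00010249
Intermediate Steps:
P(T) = 4 - T/3
1/(P(-29 + 28) - 9761) = 1/((4 - (-29 + 28)/3) - 9761) = 1/((4 - 1/3*(-1)) - 9761) = 1/((4 + 1/3) - 9761) = 1/(13/3 - 9761) = 1/(-29270/3) = -3/29270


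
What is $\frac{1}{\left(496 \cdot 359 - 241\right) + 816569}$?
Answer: $\frac{1}{994392} \approx 1.0056 \cdot 10^{-6}$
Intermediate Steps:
$\frac{1}{\left(496 \cdot 359 - 241\right) + 816569} = \frac{1}{\left(178064 - 241\right) + 816569} = \frac{1}{177823 + 816569} = \frac{1}{994392}$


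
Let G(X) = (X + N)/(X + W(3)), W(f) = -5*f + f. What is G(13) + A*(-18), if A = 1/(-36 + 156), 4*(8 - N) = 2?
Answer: 407/20 ≈ 20.350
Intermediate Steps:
W(f) = -4*f
N = 15/2 (N = 8 - ¼*2 = 8 - ½ = 15/2 ≈ 7.5000)
A = 1/120 ≈ 0.0083333
G(X) = (15/2 + X)/(-12 + X) (G(X) = (X + 15/2)/(X - 4*3) = (15/2 + X)/(X - 12) = (15/2 + X)/(-12 + X))
G(13) + A*(-18) = (15/2 + 13)/(-12 + 13) + (1/120)*(-18) = (41/2)/1 - 3/20 = 1*(41/2) - 3/20 = 41/2 - 3/20 = 407/20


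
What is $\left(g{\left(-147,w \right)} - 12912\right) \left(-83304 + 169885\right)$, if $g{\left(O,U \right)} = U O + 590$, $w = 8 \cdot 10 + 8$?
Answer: $-2186862898$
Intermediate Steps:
$w = 88$ ($w = 80 + 8 = 88$)
$g{\left(O,U \right)} = 590 + O U$ ($g{\left(O,U \right)} = O U + 590 = 590 + O U$)
$\left(g{\left(-147,w \right)} - 12912\right) \left(-83304 + 169885\right) = \left(\left(590 - 12936\right) - 12912\right) \left(-83304 + 169885\right) = \left(\left(590 - 12936\right) - 12912\right) 86581 = \left(-12346 - 12912\right) 86581 = \left(-25258\right) 86581 = -2186862898$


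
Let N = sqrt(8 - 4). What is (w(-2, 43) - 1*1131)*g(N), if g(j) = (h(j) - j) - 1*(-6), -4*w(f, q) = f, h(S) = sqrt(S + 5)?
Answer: -4522 - 2261*sqrt(7)/2 ≈ -7513.0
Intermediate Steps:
h(S) = sqrt(5 + S)
N = 2 (N = sqrt(4) = 2)
w(f, q) = -f/4
g(j) = 6 + sqrt(5 + j) - j (g(j) = (sqrt(5 + j) - j) - 1*(-6) = (sqrt(5 + j) - j) + 6 = 6 + sqrt(5 + j) - j)
(w(-2, 43) - 1*1131)*g(N) = (-1/4*(-2) - 1*1131)*(6 + sqrt(5 + 2) - 1*2) = (1/2 - 1131)*(6 + sqrt(7) - 2) = -2261*(4 + sqrt(7))/2 = -4522 - 2261*sqrt(7)/2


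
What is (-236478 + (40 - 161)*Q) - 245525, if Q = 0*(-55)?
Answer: -482003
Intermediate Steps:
Q = 0
(-236478 + (40 - 161)*Q) - 245525 = (-236478 + (40 - 161)*0) - 245525 = (-236478 - 121*0) - 245525 = (-236478 + 0) - 245525 = -236478 - 245525 = -482003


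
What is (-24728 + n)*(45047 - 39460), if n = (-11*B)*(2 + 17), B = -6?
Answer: -131149238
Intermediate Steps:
n = 1254 (n = (-11*(-6))*(2 + 17) = 66*19 = 1254)
(-24728 + n)*(45047 - 39460) = (-24728 + 1254)*(45047 - 39460) = -23474*5587 = -131149238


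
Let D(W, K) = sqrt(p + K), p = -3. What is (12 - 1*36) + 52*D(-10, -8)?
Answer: -24 + 52*I*sqrt(11) ≈ -24.0 + 172.46*I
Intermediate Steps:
D(W, K) = sqrt(-3 + K)
(12 - 1*36) + 52*D(-10, -8) = (12 - 1*36) + 52*sqrt(-3 - 8) = (12 - 36) + 52*sqrt(-11) = -24 + 52*(I*sqrt(11)) = -24 + 52*I*sqrt(11)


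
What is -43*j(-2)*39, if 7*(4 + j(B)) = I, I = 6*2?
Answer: 26832/7 ≈ 3833.1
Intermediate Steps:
I = 12
j(B) = -16/7 (j(B) = -4 + (1/7)*12 = -4 + 12/7 = -16/7)
-43*j(-2)*39 = -43*(-16/7)*39 = (688/7)*39 = 26832/7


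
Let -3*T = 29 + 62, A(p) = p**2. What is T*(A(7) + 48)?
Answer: -8827/3 ≈ -2942.3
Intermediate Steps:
T = -91/3 (T = -(29 + 62)/3 = -1/3*91 = -91/3 ≈ -30.333)
T*(A(7) + 48) = -91*(7**2 + 48)/3 = -91*(49 + 48)/3 = -91/3*97 = -8827/3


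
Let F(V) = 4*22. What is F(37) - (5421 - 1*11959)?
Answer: 6626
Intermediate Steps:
F(V) = 88
F(37) - (5421 - 1*11959) = 88 - (5421 - 1*11959) = 88 - (5421 - 11959) = 88 - 1*(-6538) = 88 + 6538 = 6626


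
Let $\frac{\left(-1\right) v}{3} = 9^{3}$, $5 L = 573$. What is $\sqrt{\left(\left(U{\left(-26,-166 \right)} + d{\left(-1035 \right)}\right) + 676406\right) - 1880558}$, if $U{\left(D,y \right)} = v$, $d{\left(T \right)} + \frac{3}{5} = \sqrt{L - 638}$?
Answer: $\frac{\sqrt{-30158490 + 5 i \sqrt{13085}}}{5} \approx 0.010415 + 1098.3 i$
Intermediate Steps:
$L = \frac{573}{5}$ ($L = \frac{1}{5} \cdot 573 = \frac{573}{5} \approx 114.6$)
$d{\left(T \right)} = - \frac{3}{5} + \frac{i \sqrt{13085}}{5}$ ($d{\left(T \right)} = - \frac{3}{5} + \sqrt{\frac{573}{5} - 638} = - \frac{3}{5} + \sqrt{- \frac{2617}{5}} = - \frac{3}{5} + \frac{i \sqrt{13085}}{5}$)
$v = -2187$ ($v = - 3 \cdot 9^{3} = \left(-3\right) 729 = -2187$)
$U{\left(D,y \right)} = -2187$
$\sqrt{\left(\left(U{\left(-26,-166 \right)} + d{\left(-1035 \right)}\right) + 676406\right) - 1880558} = \sqrt{\left(\left(-2187 - \left(\frac{3}{5} - \frac{i \sqrt{13085}}{5}\right)\right) + 676406\right) - 1880558} = \sqrt{\left(\left(- \frac{10938}{5} + \frac{i \sqrt{13085}}{5}\right) + 676406\right) - 1880558} = \sqrt{\left(\frac{3371092}{5} + \frac{i \sqrt{13085}}{5}\right) - 1880558} = \sqrt{- \frac{6031698}{5} + \frac{i \sqrt{13085}}{5}}$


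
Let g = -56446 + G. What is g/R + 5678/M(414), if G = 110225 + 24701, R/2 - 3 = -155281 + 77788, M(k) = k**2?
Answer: -11639983/24595326 ≈ -0.47326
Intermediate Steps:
R = -154980 (R = 6 + 2*(-155281 + 77788) = 6 + 2*(-77493) = 6 - 154986 = -154980)
G = 134926
g = 78480 (g = -56446 + 134926 = 78480)
g/R + 5678/M(414) = 78480/(-154980) + 5678/(414**2) = 78480*(-1/154980) + 5678/171396 = -436/861 + 5678*(1/171396) = -436/861 + 2839/85698 = -11639983/24595326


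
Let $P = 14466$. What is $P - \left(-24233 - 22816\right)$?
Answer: $61515$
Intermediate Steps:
$P - \left(-24233 - 22816\right) = 14466 - \left(-24233 - 22816\right) = 14466 - -47049 = 14466 + 47049 = 61515$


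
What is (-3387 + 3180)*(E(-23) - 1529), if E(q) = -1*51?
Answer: 327060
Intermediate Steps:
E(q) = -51
(-3387 + 3180)*(E(-23) - 1529) = (-3387 + 3180)*(-51 - 1529) = -207*(-1580) = 327060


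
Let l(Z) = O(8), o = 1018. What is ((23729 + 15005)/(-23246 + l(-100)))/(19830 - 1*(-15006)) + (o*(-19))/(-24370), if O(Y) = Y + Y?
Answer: 782569077409/986059281180 ≈ 0.79363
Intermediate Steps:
O(Y) = 2*Y
l(Z) = 16 (l(Z) = 2*8 = 16)
((23729 + 15005)/(-23246 + l(-100)))/(19830 - 1*(-15006)) + (o*(-19))/(-24370) = ((23729 + 15005)/(-23246 + 16))/(19830 - 1*(-15006)) + (1018*(-19))/(-24370) = (38734/(-23230))/(19830 + 15006) - 19342*(-1/24370) = (38734*(-1/23230))/34836 + 9671/12185 = -19367/11615*1/34836 + 9671/12185 = -19367/404620140 + 9671/12185 = 782569077409/986059281180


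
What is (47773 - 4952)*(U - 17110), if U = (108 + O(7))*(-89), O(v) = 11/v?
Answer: -8051761093/7 ≈ -1.1503e+9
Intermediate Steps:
U = -68263/7 (U = (108 + 11/7)*(-89) = (767/7)*(-89) = -68263/7 ≈ -9751.9)
(47773 - 4952)*(U - 17110) = (47773 - 4952)*(-68263/7 - 17110) = 42821*(-188033/7) = -8051761093/7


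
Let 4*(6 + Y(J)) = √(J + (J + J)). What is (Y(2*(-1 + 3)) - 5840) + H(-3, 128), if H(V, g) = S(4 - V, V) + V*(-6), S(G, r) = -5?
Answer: -5833 + √3/2 ≈ -5832.1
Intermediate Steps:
H(V, g) = -5 - 6*V (H(V, g) = -5 + V*(-6) = -5 - 6*V)
Y(J) = -6 + √3*√J/4 (Y(J) = -6 + √(J + (J + J))/4 = -6 + √(J + 2*J)/4 = -6 + √(3*J)/4 = -6 + (√3*√J)/4 = -6 + √3*√J/4)
(Y(2*(-1 + 3)) - 5840) + H(-3, 128) = ((-6 + √3*√(2*(-1 + 3))/4) - 5840) + (-5 - 6*(-3)) = ((-6 + √3*√(2*2)/4) - 5840) + (-5 + 18) = ((-6 + √3*√4/4) - 5840) + 13 = ((-6 + (¼)*√3*2) - 5840) + 13 = ((-6 + √3/2) - 5840) + 13 = (-5846 + √3/2) + 13 = -5833 + √3/2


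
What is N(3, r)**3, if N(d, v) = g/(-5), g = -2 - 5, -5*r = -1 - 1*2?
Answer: 343/125 ≈ 2.7440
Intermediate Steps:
r = 3/5 (r = -(-1 - 1*2)/5 = -(-1 - 2)/5 = -1/5*(-3) = 3/5 ≈ 0.60000)
g = -7
N(d, v) = 7/5 (N(d, v) = -7/(-5) = -7*(-1/5) = 7/5)
N(3, r)**3 = (7/5)**3 = 343/125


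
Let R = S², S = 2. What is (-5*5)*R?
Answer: -100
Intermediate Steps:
R = 4 (R = 2² = 4)
(-5*5)*R = -5*5*4 = -25*4 = -100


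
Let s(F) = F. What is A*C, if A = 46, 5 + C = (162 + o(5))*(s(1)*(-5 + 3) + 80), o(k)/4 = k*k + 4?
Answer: 997234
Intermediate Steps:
o(k) = 16 + 4*k**2 (o(k) = 4*(k*k + 4) = 4*(k**2 + 4) = 4*(4 + k**2) = 16 + 4*k**2)
C = 21679 (C = -5 + (162 + (16 + 4*5**2))*(1*(-5 + 3) + 80) = -5 + (162 + (16 + 4*25))*(1*(-2) + 80) = -5 + (162 + (16 + 100))*(-2 + 80) = -5 + (162 + 116)*78 = -5 + 278*78 = -5 + 21684 = 21679)
A*C = 46*21679 = 997234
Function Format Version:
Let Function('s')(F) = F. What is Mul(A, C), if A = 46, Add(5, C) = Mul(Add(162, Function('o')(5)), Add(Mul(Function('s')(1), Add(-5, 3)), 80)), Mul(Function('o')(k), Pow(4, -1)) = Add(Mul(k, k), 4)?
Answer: 997234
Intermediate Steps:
Function('o')(k) = Add(16, Mul(4, Pow(k, 2))) (Function('o')(k) = Mul(4, Add(Mul(k, k), 4)) = Mul(4, Add(Pow(k, 2), 4)) = Mul(4, Add(4, Pow(k, 2))) = Add(16, Mul(4, Pow(k, 2))))
C = 21679 (C = Add(-5, Mul(Add(162, Add(16, Mul(4, Pow(5, 2)))), Add(Mul(1, Add(-5, 3)), 80))) = Add(-5, Mul(Add(162, Add(16, Mul(4, 25))), Add(Mul(1, -2), 80))) = Add(-5, Mul(Add(162, Add(16, 100)), Add(-2, 80))) = Add(-5, Mul(Add(162, 116), 78)) = Add(-5, Mul(278, 78)) = Add(-5, 21684) = 21679)
Mul(A, C) = Mul(46, 21679) = 997234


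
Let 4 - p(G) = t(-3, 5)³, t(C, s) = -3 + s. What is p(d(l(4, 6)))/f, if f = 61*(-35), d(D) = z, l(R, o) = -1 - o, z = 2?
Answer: 4/2135 ≈ 0.0018735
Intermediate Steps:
d(D) = 2
f = -2135
p(G) = -4 (p(G) = 4 - (-3 + 5)³ = 4 - 1*2³ = 4 - 1*8 = 4 - 8 = -4)
p(d(l(4, 6)))/f = -4/(-2135) = -4*(-1/2135) = 4/2135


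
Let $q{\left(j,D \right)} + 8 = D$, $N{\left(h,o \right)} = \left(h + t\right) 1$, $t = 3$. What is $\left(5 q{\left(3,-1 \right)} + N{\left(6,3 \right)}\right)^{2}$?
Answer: $1296$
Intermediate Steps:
$N{\left(h,o \right)} = 3 + h$ ($N{\left(h,o \right)} = \left(h + 3\right) 1 = \left(3 + h\right) 1 = 3 + h$)
$q{\left(j,D \right)} = -8 + D$
$\left(5 q{\left(3,-1 \right)} + N{\left(6,3 \right)}\right)^{2} = \left(5 \left(-8 - 1\right) + \left(3 + 6\right)\right)^{2} = \left(5 \left(-9\right) + 9\right)^{2} = \left(-45 + 9\right)^{2} = \left(-36\right)^{2} = 1296$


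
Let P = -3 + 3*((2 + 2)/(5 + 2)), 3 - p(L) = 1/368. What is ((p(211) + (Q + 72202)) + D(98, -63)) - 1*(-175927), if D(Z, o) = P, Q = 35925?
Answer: 731727513/2576 ≈ 2.8406e+5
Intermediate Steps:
p(L) = 1103/368 (p(L) = 3 - 1/368 = 1103/368)
P = -9/7 (P = -3 + 3*(4/7) = -3 + 12/7 = -9/7 ≈ -1.2857)
D(Z, o) = -9/7
((p(211) + (Q + 72202)) + D(98, -63)) - 1*(-175927) = ((1103/368 + (35925 + 72202)) - 9/7) - 1*(-175927) = ((1103/368 + 108127) - 9/7) + 175927 = (39791839/368 - 9/7) + 175927 = 278539561/2576 + 175927 = 731727513/2576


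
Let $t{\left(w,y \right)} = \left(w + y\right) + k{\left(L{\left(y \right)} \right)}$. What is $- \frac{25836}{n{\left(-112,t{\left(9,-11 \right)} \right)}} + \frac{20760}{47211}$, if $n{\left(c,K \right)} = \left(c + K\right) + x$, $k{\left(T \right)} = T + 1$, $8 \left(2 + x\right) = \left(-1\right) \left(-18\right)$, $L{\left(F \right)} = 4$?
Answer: $\frac{543111576}{2281865} \approx 238.01$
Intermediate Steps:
$x = \frac{1}{4}$ ($x = -2 + \frac{\left(-1\right) \left(-18\right)}{8} = -2 + \frac{1}{8} \cdot 18 = -2 + \frac{9}{4} = \frac{1}{4} \approx 0.25$)
$k{\left(T \right)} = 1 + T$
$t{\left(w,y \right)} = 5 + w + y$ ($t{\left(w,y \right)} = \left(w + y\right) + \left(1 + 4\right) = \left(w + y\right) + 5 = 5 + w + y$)
$n{\left(c,K \right)} = \frac{1}{4} + K + c$ ($n{\left(c,K \right)} = \left(c + K\right) + \frac{1}{4} = \left(K + c\right) + \frac{1}{4} = \frac{1}{4} + K + c$)
$- \frac{25836}{n{\left(-112,t{\left(9,-11 \right)} \right)}} + \frac{20760}{47211} = - \frac{25836}{\frac{1}{4} + \left(5 + 9 - 11\right) - 112} + \frac{20760}{47211} = - \frac{25836}{\frac{1}{4} + 3 - 112} + 20760 \cdot \frac{1}{47211} = - \frac{25836}{- \frac{435}{4}} + \frac{6920}{15737} = \left(-25836\right) \left(- \frac{4}{435}\right) + \frac{6920}{15737} = \frac{34448}{145} + \frac{6920}{15737} = \frac{543111576}{2281865}$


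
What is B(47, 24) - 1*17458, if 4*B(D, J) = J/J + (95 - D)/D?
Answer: -3282009/188 ≈ -17458.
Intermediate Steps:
B(D, J) = ¼ + (95 - D)/(4*D) (B(D, J) = (J/J + (95 - D)/D)/4 = (1 + (95 - D)/D)/4 = ¼ + (95 - D)/(4*D))
B(47, 24) - 1*17458 = (95/4)/47 - 1*17458 = (95/4)*(1/47) - 17458 = 95/188 - 17458 = -3282009/188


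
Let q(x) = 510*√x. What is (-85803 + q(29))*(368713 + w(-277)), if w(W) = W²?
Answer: -38220259926 + 227175420*√29 ≈ -3.6997e+10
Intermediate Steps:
(-85803 + q(29))*(368713 + w(-277)) = (-85803 + 510*√29)*(368713 + (-277)²) = (-85803 + 510*√29)*(368713 + 76729) = (-85803 + 510*√29)*445442 = -38220259926 + 227175420*√29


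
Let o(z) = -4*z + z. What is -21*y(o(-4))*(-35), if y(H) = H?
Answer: 8820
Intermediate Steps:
o(z) = -3*z
-21*y(o(-4))*(-35) = -(-63)*(-4)*(-35) = -21*12*(-35) = -252*(-35) = 8820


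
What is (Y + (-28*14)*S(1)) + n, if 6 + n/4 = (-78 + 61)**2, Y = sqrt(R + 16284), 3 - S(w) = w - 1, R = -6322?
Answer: -44 + sqrt(9962) ≈ 55.810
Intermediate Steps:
S(w) = 4 - w (S(w) = 3 - (w - 1) = 3 - (-1 + w) = 3 + (1 - w) = 4 - w)
Y = sqrt(9962) (Y = sqrt(-6322 + 16284) = sqrt(9962) ≈ 99.810)
n = 1132 (n = -24 + 4*(-78 + 61)**2 = -24 + 4*(-17)**2 = -24 + 4*289 = -24 + 1156 = 1132)
(Y + (-28*14)*S(1)) + n = (sqrt(9962) + (-28*14)*(4 - 1*1)) + 1132 = (sqrt(9962) - 392*(4 - 1)) + 1132 = (sqrt(9962) - 392*3) + 1132 = (sqrt(9962) - 1176) + 1132 = (-1176 + sqrt(9962)) + 1132 = -44 + sqrt(9962)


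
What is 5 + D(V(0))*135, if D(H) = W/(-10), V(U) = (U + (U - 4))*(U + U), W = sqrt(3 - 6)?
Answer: 5 - 27*I*sqrt(3)/2 ≈ 5.0 - 23.383*I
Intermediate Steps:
W = I*sqrt(3) (W = sqrt(-3) = I*sqrt(3) ≈ 1.732*I)
V(U) = 2*U*(-4 + 2*U) (V(U) = (U + (-4 + U))*(2*U) = (-4 + 2*U)*(2*U) = 2*U*(-4 + 2*U))
D(H) = -I*sqrt(3)/10 (D(H) = (I*sqrt(3))/(-10) = (I*sqrt(3))*(-1/10) = -I*sqrt(3)/10)
5 + D(V(0))*135 = 5 - I*sqrt(3)/10*135 = 5 - 27*I*sqrt(3)/2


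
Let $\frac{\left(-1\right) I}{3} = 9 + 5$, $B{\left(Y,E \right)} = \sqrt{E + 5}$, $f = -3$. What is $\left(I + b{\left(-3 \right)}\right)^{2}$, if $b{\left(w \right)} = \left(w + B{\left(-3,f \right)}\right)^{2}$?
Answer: $1033 + 372 \sqrt{2} \approx 1559.1$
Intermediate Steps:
$B{\left(Y,E \right)} = \sqrt{5 + E}$
$I = -42$ ($I = - 3 \left(9 + 5\right) = \left(-3\right) 14 = -42$)
$b{\left(w \right)} = \left(w + \sqrt{2}\right)^{2}$ ($b{\left(w \right)} = \left(w + \sqrt{5 - 3}\right)^{2} = \left(w + \sqrt{2}\right)^{2}$)
$\left(I + b{\left(-3 \right)}\right)^{2} = \left(-42 + \left(-3 + \sqrt{2}\right)^{2}\right)^{2}$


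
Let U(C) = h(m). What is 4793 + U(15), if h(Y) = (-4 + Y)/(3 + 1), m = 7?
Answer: 19175/4 ≈ 4793.8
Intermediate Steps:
h(Y) = -1 + Y/4 (h(Y) = (-4 + Y)/4 = (-4 + Y)*(¼) = -1 + Y/4)
U(C) = ¾ (U(C) = -1 + (¼)*7 = -1 + 7/4 = ¾)
4793 + U(15) = 4793 + ¾ = 19175/4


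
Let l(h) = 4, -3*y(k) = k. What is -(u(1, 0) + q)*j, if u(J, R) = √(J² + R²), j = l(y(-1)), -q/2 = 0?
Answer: -4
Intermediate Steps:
q = 0 (q = -2*0 = 0)
y(k) = -k/3
j = 4
-(u(1, 0) + q)*j = -(√(1² + 0²) + 0)*4 = -(√(1 + 0) + 0)*4 = -(√1 + 0)*4 = -(1 + 0)*4 = -4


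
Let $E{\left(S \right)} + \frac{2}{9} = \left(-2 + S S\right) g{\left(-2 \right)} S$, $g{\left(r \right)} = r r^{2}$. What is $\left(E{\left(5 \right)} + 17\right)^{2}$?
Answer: $\frac{66080641}{81} \approx 8.1581 \cdot 10^{5}$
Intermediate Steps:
$g{\left(r \right)} = r^{3}$
$E{\left(S \right)} = - \frac{2}{9} + S \left(16 - 8 S^{2}\right)$ ($E{\left(S \right)} = - \frac{2}{9} + \left(-2 + S S\right) \left(-2\right)^{3} S = - \frac{2}{9} + \left(-2 + S^{2}\right) \left(-8\right) S = - \frac{2}{9} + \left(16 - 8 S^{2}\right) S = - \frac{2}{9} + S \left(16 - 8 S^{2}\right)$)
$\left(E{\left(5 \right)} + 17\right)^{2} = \left(\left(- \frac{2}{9} - 8 \cdot 5^{3} + 16 \cdot 5\right) + 17\right)^{2} = \left(\left(- \frac{2}{9} - 1000 + 80\right) + 17\right)^{2} = \left(- \frac{8282}{9} + 17\right)^{2} = \left(- \frac{8129}{9}\right)^{2} = \frac{66080641}{81}$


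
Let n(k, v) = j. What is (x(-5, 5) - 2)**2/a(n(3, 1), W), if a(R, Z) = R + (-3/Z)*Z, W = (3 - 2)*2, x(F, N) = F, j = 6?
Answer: 49/3 ≈ 16.333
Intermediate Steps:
n(k, v) = 6
W = 2 (W = 1*2 = 2)
a(R, Z) = -3 + R (a(R, Z) = R - 3 = -3 + R)
(x(-5, 5) - 2)**2/a(n(3, 1), W) = (-5 - 2)**2/(-3 + 6) = (-7)**2/3 = 49*(1/3) = 49/3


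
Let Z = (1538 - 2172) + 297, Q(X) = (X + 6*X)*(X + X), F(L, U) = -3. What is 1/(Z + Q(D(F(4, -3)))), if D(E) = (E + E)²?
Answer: 1/17807 ≈ 5.6158e-5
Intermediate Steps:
D(E) = 4*E² (D(E) = (2*E)² = 4*E²)
Q(X) = 14*X² (Q(X) = (7*X)*(2*X) = 14*X²)
Z = -337 (Z = -634 + 297 = -337)
1/(Z + Q(D(F(4, -3)))) = 1/(-337 + 14*(4*(-3)²)²) = 1/(-337 + 14*(4*9)²) = 1/(-337 + 14*36²) = 1/(-337 + 14*1296) = 1/(-337 + 18144) = 1/17807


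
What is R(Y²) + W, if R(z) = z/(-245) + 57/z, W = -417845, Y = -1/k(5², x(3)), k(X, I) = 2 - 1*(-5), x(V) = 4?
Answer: -4982699261/12005 ≈ -4.1505e+5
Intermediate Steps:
k(X, I) = 7 (k(X, I) = 2 + 5 = 7)
Y = -⅐ (Y = -1/7 = -1*⅐ = -⅐ ≈ -0.14286)
R(z) = 57/z - z/245 (R(z) = z*(-1/245) + 57/z = -z/245 + 57/z = 57/z - z/245)
R(Y²) + W = (57/((-⅐)²) - (-⅐)²/245) - 417845 = (57/(1/49) - 1/245*1/49) - 417845 = (57*49 - 1/12005) - 417845 = (2793 - 1/12005) - 417845 = 33529964/12005 - 417845 = -4982699261/12005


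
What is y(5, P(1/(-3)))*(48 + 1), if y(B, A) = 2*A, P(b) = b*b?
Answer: 98/9 ≈ 10.889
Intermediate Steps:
P(b) = b**2
y(5, P(1/(-3)))*(48 + 1) = (2*(1/(-3))**2)*(48 + 1) = (2*(1*(-1/3))**2)*49 = (2*(-1/3)**2)*49 = (2*(1/9))*49 = (2/9)*49 = 98/9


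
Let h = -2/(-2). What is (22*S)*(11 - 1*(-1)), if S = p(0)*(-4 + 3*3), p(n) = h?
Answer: 1320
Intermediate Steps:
h = 1 (h = -2*(-1/2) = 1)
p(n) = 1
S = 5 (S = 1*(-4 + 3*3) = 1*(-4 + 9) = 1*5 = 5)
(22*S)*(11 - 1*(-1)) = (22*5)*(11 - 1*(-1)) = 110*(11 + 1) = 110*12 = 1320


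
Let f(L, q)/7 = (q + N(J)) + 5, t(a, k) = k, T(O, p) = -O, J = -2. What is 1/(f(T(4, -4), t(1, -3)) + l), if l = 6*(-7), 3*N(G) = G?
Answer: -3/98 ≈ -0.030612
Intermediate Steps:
N(G) = G/3
f(L, q) = 91/3 + 7*q (f(L, q) = 7*((q + (1/3)*(-2)) + 5) = 7*((q - 2/3) + 5) = 7*((-2/3 + q) + 5) = 7*(13/3 + q) = 91/3 + 7*q)
l = -42
1/(f(T(4, -4), t(1, -3)) + l) = 1/((91/3 + 7*(-3)) - 42) = 1/((91/3 - 21) - 42) = 1/(28/3 - 42) = 1/(-98/3) = -3/98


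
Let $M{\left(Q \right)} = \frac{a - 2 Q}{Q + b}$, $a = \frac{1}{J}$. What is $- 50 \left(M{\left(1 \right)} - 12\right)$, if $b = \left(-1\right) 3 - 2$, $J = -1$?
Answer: $\frac{1125}{2} \approx 562.5$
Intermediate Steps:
$a = -1$ ($a = \frac{1}{-1} = -1$)
$b = -5$ ($b = -3 - 2 = -5$)
$M{\left(Q \right)} = \frac{-1 - 2 Q}{-5 + Q}$ ($M{\left(Q \right)} = \frac{-1 - 2 Q}{Q - 5} = \frac{-1 - 2 Q}{-5 + Q}$)
$- 50 \left(M{\left(1 \right)} - 12\right) = - 50 \left(\frac{-1 - 2}{-5 + 1} - 12\right) = - 50 \left(\frac{-1 - 2}{-4} - 12\right) = - 50 \left(\left(- \frac{1}{4}\right) \left(-3\right) - 12\right) = - 50 \left(\frac{3}{4} - 12\right) = \left(-50\right) \left(- \frac{45}{4}\right) = \frac{1125}{2}$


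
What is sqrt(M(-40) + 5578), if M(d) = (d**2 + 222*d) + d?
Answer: I*sqrt(1742) ≈ 41.737*I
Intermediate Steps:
M(d) = d**2 + 223*d
sqrt(M(-40) + 5578) = sqrt(-40*(223 - 40) + 5578) = sqrt(-40*183 + 5578) = sqrt(-7320 + 5578) = sqrt(-1742) = I*sqrt(1742)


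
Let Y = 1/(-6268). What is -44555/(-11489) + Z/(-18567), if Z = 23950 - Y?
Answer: 3460507222691/1337066336484 ≈ 2.5881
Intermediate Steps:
Y = -1/6268 ≈ -0.00015954
Z = 150118601/6268 (Z = 23950 - 1*(-1/6268) = 23950 + 1/6268 = 150118601/6268 ≈ 23950.)
-44555/(-11489) + Z/(-18567) = -44555/(-11489) + (150118601/6268)/(-18567) = -44555*(-1/11489) + (150118601/6268)*(-1/18567) = 44555/11489 - 150118601/116377956 = 3460507222691/1337066336484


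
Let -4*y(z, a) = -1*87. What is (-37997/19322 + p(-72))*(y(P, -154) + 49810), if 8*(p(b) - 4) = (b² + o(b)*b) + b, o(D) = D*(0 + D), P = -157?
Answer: -177221871503841/77288 ≈ -2.2930e+9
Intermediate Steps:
y(z, a) = 87/4 (y(z, a) = -(-1)*87/4 = -¼*(-87) = 87/4)
o(D) = D² (o(D) = D*D = D²)
p(b) = 4 + b/8 + b²/8 + b³/8 (p(b) = 4 + ((b² + b²*b) + b)/8 = 4 + ((b² + b³) + b)/8 = 4 + (b + b² + b³)/8 = 4 + (b/8 + b²/8 + b³/8) = 4 + b/8 + b²/8 + b³/8)
(-37997/19322 + p(-72))*(y(P, -154) + 49810) = (-37997/19322 + (4 + (⅛)*(-72) + (⅛)*(-72)² + (⅛)*(-72)³))*(87/4 + 49810) = (-37997*1/19322 + (4 - 9 + (⅛)*5184 + (⅛)*(-373248)))*(199327/4) = (-37997/19322 + (4 - 9 + 648 - 46656))*(199327/4) = (-37997/19322 - 46013)*(199327/4) = -889101183/19322*199327/4 = -177221871503841/77288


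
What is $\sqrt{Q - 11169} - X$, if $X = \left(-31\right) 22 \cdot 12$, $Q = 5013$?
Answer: $8184 + 18 i \sqrt{19} \approx 8184.0 + 78.46 i$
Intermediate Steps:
$X = -8184$ ($X = \left(-682\right) 12 = -8184$)
$\sqrt{Q - 11169} - X = \sqrt{5013 - 11169} - -8184 = \sqrt{-6156} + 8184 = 18 i \sqrt{19} + 8184 = 8184 + 18 i \sqrt{19}$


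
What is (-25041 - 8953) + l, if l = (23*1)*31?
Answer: -33281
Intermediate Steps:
l = 713 (l = 23*31 = 713)
(-25041 - 8953) + l = (-25041 - 8953) + 713 = -33994 + 713 = -33281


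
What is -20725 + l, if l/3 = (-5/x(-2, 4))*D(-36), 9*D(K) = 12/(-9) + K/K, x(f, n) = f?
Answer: -373055/18 ≈ -20725.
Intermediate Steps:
D(K) = -1/27 (D(K) = (12/(-9) + K/K)/9 = (12*(-⅑) + 1)/9 = (-4/3 + 1)/9 = (⅑)*(-⅓) = -1/27)
l = -5/18 (l = 3*(-5/(-2)*(-1/27)) = 3*(-5*(-½)*(-1/27)) = 3*((5/2)*(-1/27)) = 3*(-5/54) = -5/18 ≈ -0.27778)
-20725 + l = -20725 - 5/18 = -373055/18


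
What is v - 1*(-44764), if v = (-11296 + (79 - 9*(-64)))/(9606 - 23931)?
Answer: 213751647/4775 ≈ 44765.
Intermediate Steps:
v = 3547/4775 (v = (-11296 + (79 + 576))/(-14325) = (-11296 + 655)*(-1/14325) = -10641*(-1/14325) = 3547/4775 ≈ 0.74283)
v - 1*(-44764) = 3547/4775 - 1*(-44764) = 3547/4775 + 44764 = 213751647/4775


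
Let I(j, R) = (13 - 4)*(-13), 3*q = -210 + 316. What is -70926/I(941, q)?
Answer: 23642/39 ≈ 606.21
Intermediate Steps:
q = 106/3 (q = (-210 + 316)/3 = (⅓)*106 = 106/3 ≈ 35.333)
I(j, R) = -117 (I(j, R) = 9*(-13) = -117)
-70926/I(941, q) = -70926/(-117) = -70926*(-1/117) = 23642/39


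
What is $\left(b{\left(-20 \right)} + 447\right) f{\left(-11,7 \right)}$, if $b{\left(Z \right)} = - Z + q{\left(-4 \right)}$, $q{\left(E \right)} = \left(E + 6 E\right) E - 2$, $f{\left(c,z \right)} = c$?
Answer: $-6347$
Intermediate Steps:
$q{\left(E \right)} = -2 + 7 E^{2}$ ($q{\left(E \right)} = 7 E E - 2 = 7 E^{2} - 2 = -2 + 7 E^{2}$)
$b{\left(Z \right)} = 110 - Z$ ($b{\left(Z \right)} = - Z - \left(2 - 7 \left(-4\right)^{2}\right) = - Z + \left(-2 + 7 \cdot 16\right) = - Z + \left(-2 + 112\right) = - Z + 110 = 110 - Z$)
$\left(b{\left(-20 \right)} + 447\right) f{\left(-11,7 \right)} = \left(\left(110 - -20\right) + 447\right) \left(-11\right) = \left(\left(110 + 20\right) + 447\right) \left(-11\right) = \left(130 + 447\right) \left(-11\right) = 577 \left(-11\right) = -6347$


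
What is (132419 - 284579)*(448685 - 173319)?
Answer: -41899690560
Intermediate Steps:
(132419 - 284579)*(448685 - 173319) = -152160*275366 = -41899690560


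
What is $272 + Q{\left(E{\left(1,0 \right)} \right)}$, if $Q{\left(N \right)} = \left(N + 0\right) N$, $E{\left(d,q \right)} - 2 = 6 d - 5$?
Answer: $281$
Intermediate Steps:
$E{\left(d,q \right)} = -3 + 6 d$ ($E{\left(d,q \right)} = 2 + \left(6 d - 5\right) = 2 + \left(-5 + 6 d\right) = -3 + 6 d$)
$Q{\left(N \right)} = N^{2}$ ($Q{\left(N \right)} = N N = N^{2}$)
$272 + Q{\left(E{\left(1,0 \right)} \right)} = 272 + \left(-3 + 6 \cdot 1\right)^{2} = 272 + \left(-3 + 6\right)^{2} = 272 + 3^{2} = 272 + 9 = 281$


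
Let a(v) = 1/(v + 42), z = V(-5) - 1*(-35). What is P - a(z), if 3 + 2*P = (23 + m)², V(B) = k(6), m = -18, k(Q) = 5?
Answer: 901/82 ≈ 10.988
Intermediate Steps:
V(B) = 5
P = 11 (P = -3/2 + (23 - 18)²/2 = -3/2 + (½)*5² = -3/2 + (½)*25 = -3/2 + 25/2 = 11)
z = 40 (z = 5 - 1*(-35) = 5 + 35 = 40)
a(v) = 1/(42 + v)
P - a(z) = 11 - 1/(42 + 40) = 11 - 1/82 = 901/82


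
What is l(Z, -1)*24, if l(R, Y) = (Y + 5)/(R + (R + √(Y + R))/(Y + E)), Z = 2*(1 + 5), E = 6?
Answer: 34560/5173 - 480*√11/5173 ≈ 6.3731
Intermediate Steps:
Z = 12 (Z = 2*6 = 12)
l(R, Y) = (5 + Y)/(R + (R + √(R + Y))/(6 + Y)) (l(R, Y) = (Y + 5)/(R + (R + √(Y + R))/(Y + 6)) = (5 + Y)/(R + (R + √(R + Y))/(6 + Y)))
l(Z, -1)*24 = ((30 + (-1)² + 11*(-1))/(√(12 - 1) + 7*12 + 12*(-1)))*24 = ((30 + 1 - 11)/(√11 + 84 - 12))*24 = (20/(72 + √11))*24 = 480/(72 + √11)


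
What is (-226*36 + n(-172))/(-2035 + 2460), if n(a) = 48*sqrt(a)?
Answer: -8136/425 + 96*I*sqrt(43)/425 ≈ -19.144 + 1.4812*I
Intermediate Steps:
(-226*36 + n(-172))/(-2035 + 2460) = (-226*36 + 48*sqrt(-172))/(-2035 + 2460) = (-8136 + 48*(2*I*sqrt(43)))/425 = (-8136 + 96*I*sqrt(43))*(1/425) = -8136/425 + 96*I*sqrt(43)/425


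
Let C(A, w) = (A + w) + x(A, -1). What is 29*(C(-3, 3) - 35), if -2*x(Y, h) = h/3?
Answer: -6061/6 ≈ -1010.2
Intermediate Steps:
x(Y, h) = -h/6 (x(Y, h) = -h/(2*3) = -h/6)
C(A, w) = ⅙ + A + w (C(A, w) = (A + w) - ⅙*(-1) = (A + w) + ⅙ = ⅙ + A + w)
29*(C(-3, 3) - 35) = 29*((⅙ - 3 + 3) - 35) = 29*(⅙ - 35) = 29*(-209/6) = -6061/6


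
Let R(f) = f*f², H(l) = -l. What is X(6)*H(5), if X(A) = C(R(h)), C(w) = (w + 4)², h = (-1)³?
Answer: -45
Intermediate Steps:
h = -1
R(f) = f³
C(w) = (4 + w)²
X(A) = 9 (X(A) = (4 + (-1)³)² = (4 - 1)² = 3² = 9)
X(6)*H(5) = 9*(-1*5) = 9*(-5) = -45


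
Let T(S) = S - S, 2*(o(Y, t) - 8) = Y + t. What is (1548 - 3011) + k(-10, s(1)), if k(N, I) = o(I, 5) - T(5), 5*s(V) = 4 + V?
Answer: -1452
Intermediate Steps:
o(Y, t) = 8 + Y/2 + t/2 (o(Y, t) = 8 + (Y + t)/2 = 8 + (Y/2 + t/2) = 8 + Y/2 + t/2)
T(S) = 0
s(V) = ⅘ + V/5 (s(V) = (4 + V)/5 = ⅘ + V/5)
k(N, I) = 21/2 + I/2 (k(N, I) = (8 + I/2 + (½)*5) - 1*0 = (8 + I/2 + 5/2) + 0 = (21/2 + I/2) + 0 = 21/2 + I/2)
(1548 - 3011) + k(-10, s(1)) = (1548 - 3011) + (21/2 + (⅘ + (⅕)*1)/2) = -1463 + (21/2 + (⅘ + ⅕)/2) = -1463 + (21/2 + (½)*1) = -1463 + (21/2 + ½) = -1463 + 11 = -1452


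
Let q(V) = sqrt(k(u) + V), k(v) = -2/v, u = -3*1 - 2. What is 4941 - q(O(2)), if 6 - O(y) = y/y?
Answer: 4941 - 3*sqrt(15)/5 ≈ 4938.7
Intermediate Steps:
u = -5 (u = -3 - 2 = -5)
O(y) = 5 (O(y) = 6 - y/y = 6 - 1*1 = 6 - 1 = 5)
q(V) = sqrt(2/5 + V) (q(V) = sqrt(-2/(-5) + V) = sqrt(-2*(-1/5) + V) = sqrt(2/5 + V))
4941 - q(O(2)) = 4941 - sqrt(10 + 25*5)/5 = 4941 - sqrt(10 + 125)/5 = 4941 - sqrt(135)/5 = 4941 - 3*sqrt(15)/5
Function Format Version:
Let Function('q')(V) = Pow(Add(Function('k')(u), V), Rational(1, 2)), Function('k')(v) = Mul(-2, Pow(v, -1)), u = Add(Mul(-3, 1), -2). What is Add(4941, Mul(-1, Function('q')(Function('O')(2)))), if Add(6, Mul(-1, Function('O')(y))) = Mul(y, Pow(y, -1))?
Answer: Add(4941, Mul(Rational(-3, 5), Pow(15, Rational(1, 2)))) ≈ 4938.7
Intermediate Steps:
u = -5 (u = Add(-3, -2) = -5)
Function('O')(y) = 5 (Function('O')(y) = Add(6, Mul(-1, Mul(y, Pow(y, -1)))) = Add(6, Mul(-1, 1)) = Add(6, -1) = 5)
Function('q')(V) = Pow(Add(Rational(2, 5), V), Rational(1, 2)) (Function('q')(V) = Pow(Add(Mul(-2, Pow(-5, -1)), V), Rational(1, 2)) = Pow(Add(Mul(-2, Rational(-1, 5)), V), Rational(1, 2)) = Pow(Add(Rational(2, 5), V), Rational(1, 2)))
Add(4941, Mul(-1, Function('q')(Function('O')(2)))) = Add(4941, Mul(-1, Mul(Rational(1, 5), Pow(Add(10, Mul(25, 5)), Rational(1, 2))))) = Add(4941, Mul(-1, Mul(Rational(1, 5), Pow(Add(10, 125), Rational(1, 2))))) = Add(4941, Mul(-1, Mul(Rational(1, 5), Pow(135, Rational(1, 2))))) = Add(4941, Mul(-1, Mul(Rational(1, 5), Mul(3, Pow(15, Rational(1, 2)))))) = Add(4941, Mul(-1, Mul(Rational(3, 5), Pow(15, Rational(1, 2))))) = Add(4941, Mul(Rational(-3, 5), Pow(15, Rational(1, 2))))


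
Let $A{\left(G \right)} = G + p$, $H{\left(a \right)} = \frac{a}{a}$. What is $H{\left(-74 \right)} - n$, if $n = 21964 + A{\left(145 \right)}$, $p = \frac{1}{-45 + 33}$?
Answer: $- \frac{265295}{12} \approx -22108.0$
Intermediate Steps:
$p = - \frac{1}{12}$ ($p = \frac{1}{-12} = - \frac{1}{12} \approx -0.083333$)
$H{\left(a \right)} = 1$
$A{\left(G \right)} = - \frac{1}{12} + G$ ($A{\left(G \right)} = G - \frac{1}{12} = - \frac{1}{12} + G$)
$n = \frac{265307}{12}$ ($n = 21964 + \left(- \frac{1}{12} + 145\right) = 21964 + \frac{1739}{12} = \frac{265307}{12} \approx 22109.0$)
$H{\left(-74 \right)} - n = 1 - \frac{265307}{12} = - \frac{265295}{12}$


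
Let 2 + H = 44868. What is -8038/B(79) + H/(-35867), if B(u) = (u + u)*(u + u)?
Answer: -704166885/447691894 ≈ -1.5729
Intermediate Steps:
H = 44866 (H = -2 + 44868 = 44866)
B(u) = 4*u² (B(u) = (2*u)*(2*u) = 4*u²)
-8038/B(79) + H/(-35867) = -8038/(4*79²) + 44866/(-35867) = -8038/(4*6241) + 44866*(-1/35867) = -8038/24964 - 44866/35867 = -8038*1/24964 - 44866/35867 = -4019/12482 - 44866/35867 = -704166885/447691894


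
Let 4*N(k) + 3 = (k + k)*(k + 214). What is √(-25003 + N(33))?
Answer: I*√83713/2 ≈ 144.67*I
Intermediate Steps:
N(k) = -¾ + k*(214 + k)/2 (N(k) = -¾ + ((k + k)*(k + 214))/4 = -¾ + ((2*k)*(214 + k))/4 = -¾ + (2*k*(214 + k))/4 = -¾ + k*(214 + k)/2)
√(-25003 + N(33)) = √(-25003 + (-¾ + (½)*33² + 107*33)) = √(-25003 + (-¾ + (½)*1089 + 3531)) = √(-25003 + (-¾ + 1089/2 + 3531)) = √(-25003 + 16299/4) = √(-83713/4) = I*√83713/2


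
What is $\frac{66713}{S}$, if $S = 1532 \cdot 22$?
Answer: $\frac{66713}{33704} \approx 1.9794$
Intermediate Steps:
$S = 33704$
$\frac{66713}{S} = \frac{66713}{33704}$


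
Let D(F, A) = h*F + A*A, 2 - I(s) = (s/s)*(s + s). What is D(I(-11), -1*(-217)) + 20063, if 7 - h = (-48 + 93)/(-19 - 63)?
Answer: 2760660/41 ≈ 67333.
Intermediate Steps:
h = 619/82 (h = 7 - (-48 + 93)/(-19 - 63) = 7 - 45/(-82) = 7 - 45*(-1)/82 = 7 - 1*(-45/82) = 7 + 45/82 = 619/82 ≈ 7.5488)
I(s) = 2 - 2*s (I(s) = 2 - s/s*(s + s) = 2 - 2*s)
D(F, A) = A² + 619*F/82 (D(F, A) = 619*F/82 + A*A = 619*F/82 + A² = A² + 619*F/82)
D(I(-11), -1*(-217)) + 20063 = ((-1*(-217))² + 619*(2 - 2*(-11))/82) + 20063 = (217² + 619*(2 + 22)/82) + 20063 = (47089 + (619/82)*24) + 20063 = (47089 + 7428/41) + 20063 = 1938077/41 + 20063 = 2760660/41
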